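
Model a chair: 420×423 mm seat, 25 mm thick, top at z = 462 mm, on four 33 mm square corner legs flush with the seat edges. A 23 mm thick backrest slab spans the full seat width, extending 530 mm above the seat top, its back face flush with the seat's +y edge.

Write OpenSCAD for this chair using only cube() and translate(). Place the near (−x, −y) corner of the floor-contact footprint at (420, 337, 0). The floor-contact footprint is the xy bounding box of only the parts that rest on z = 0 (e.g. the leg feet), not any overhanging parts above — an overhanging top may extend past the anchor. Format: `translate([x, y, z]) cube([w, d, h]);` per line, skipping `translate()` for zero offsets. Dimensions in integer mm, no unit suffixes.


// leg_h = 462 - 25 = 437
translate([420, 337, 437]) cube([420, 423, 25]);
translate([420, 337, 0]) cube([33, 33, 437]);
translate([807, 337, 0]) cube([33, 33, 437]);
translate([420, 727, 0]) cube([33, 33, 437]);
translate([807, 727, 0]) cube([33, 33, 437]);
translate([420, 737, 462]) cube([420, 23, 530]);


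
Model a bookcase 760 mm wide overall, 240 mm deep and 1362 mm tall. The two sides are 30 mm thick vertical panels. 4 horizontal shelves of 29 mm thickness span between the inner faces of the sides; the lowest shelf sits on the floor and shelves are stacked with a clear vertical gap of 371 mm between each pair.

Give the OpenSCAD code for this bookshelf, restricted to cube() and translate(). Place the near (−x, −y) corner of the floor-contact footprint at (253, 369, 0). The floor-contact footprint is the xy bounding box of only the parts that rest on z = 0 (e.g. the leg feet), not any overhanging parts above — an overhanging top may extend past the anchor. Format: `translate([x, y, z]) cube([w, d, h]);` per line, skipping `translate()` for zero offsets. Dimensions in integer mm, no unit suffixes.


translate([253, 369, 0]) cube([30, 240, 1362]);
translate([983, 369, 0]) cube([30, 240, 1362]);
translate([283, 369, 0]) cube([700, 240, 29]);
translate([283, 369, 400]) cube([700, 240, 29]);
translate([283, 369, 800]) cube([700, 240, 29]);
translate([283, 369, 1200]) cube([700, 240, 29]);


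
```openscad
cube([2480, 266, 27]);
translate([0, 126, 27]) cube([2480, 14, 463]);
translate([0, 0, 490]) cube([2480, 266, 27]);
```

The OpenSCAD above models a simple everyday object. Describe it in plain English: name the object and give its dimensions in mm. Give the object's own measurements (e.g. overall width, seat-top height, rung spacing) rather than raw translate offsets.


An I-beam lying along x, 2480 mm long. Overall section height 517 mm. Two flanges 266 mm wide (y) and 27 mm thick, one on the floor and one at the top; a web 14 mm thick runs between them, centred on the flange width.


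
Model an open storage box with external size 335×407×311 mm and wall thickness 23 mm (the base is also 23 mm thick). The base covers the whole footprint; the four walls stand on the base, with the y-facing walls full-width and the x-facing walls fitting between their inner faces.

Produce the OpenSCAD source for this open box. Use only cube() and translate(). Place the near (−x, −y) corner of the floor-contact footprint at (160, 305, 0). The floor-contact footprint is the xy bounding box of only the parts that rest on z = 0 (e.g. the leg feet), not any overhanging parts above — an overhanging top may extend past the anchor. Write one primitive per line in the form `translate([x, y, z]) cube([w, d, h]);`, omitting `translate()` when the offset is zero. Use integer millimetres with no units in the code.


translate([160, 305, 0]) cube([335, 407, 23]);
translate([160, 305, 23]) cube([335, 23, 288]);
translate([160, 689, 23]) cube([335, 23, 288]);
translate([160, 328, 23]) cube([23, 361, 288]);
translate([472, 328, 23]) cube([23, 361, 288]);


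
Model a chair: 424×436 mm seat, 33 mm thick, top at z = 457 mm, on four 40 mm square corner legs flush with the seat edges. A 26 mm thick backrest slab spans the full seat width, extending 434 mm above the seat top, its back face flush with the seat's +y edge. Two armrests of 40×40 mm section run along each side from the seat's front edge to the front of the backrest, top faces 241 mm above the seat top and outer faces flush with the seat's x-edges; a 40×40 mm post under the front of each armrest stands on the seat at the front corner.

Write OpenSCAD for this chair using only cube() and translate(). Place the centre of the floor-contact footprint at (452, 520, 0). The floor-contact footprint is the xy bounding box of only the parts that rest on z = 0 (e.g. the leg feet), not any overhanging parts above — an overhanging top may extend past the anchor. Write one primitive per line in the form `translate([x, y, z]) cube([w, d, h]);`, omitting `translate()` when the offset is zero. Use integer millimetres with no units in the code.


translate([240, 302, 424]) cube([424, 436, 33]);
translate([240, 302, 0]) cube([40, 40, 424]);
translate([624, 302, 0]) cube([40, 40, 424]);
translate([240, 698, 0]) cube([40, 40, 424]);
translate([624, 698, 0]) cube([40, 40, 424]);
translate([240, 712, 457]) cube([424, 26, 434]);
translate([240, 302, 658]) cube([40, 410, 40]);
translate([624, 302, 658]) cube([40, 410, 40]);
translate([240, 302, 457]) cube([40, 40, 201]);
translate([624, 302, 457]) cube([40, 40, 201]);


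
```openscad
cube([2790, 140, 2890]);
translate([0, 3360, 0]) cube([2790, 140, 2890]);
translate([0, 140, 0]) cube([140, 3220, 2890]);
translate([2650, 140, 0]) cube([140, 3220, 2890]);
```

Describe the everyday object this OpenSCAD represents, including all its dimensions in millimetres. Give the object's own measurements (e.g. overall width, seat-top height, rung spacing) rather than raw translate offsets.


The wall frame of a small rectangular building: four walls, each 2890 mm tall and 140 mm thick, enclosing a footprint 2790 mm (x) by 3500 mm (y) outside-to-outside, with no floor or roof. The front and back walls (the −y and +y sides) span the full width; the two side walls fit between them.


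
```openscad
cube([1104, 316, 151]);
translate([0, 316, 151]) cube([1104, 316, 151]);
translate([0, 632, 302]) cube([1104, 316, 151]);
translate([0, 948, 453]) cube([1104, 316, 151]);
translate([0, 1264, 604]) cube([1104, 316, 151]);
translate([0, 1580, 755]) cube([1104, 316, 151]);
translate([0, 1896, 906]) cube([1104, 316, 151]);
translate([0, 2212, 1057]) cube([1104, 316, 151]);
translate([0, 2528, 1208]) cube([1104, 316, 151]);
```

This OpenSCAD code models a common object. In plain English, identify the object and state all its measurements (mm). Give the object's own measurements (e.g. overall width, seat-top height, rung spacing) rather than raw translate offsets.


A straight staircase of 9 solid steps. Each step is 1104 mm wide (x), 316 mm deep (y, the going) and 151 mm tall (the rise). The first step rests on the floor; each subsequent step sits one going further in +y and one rise higher in +z, directly behind and above the previous step with no overlap.


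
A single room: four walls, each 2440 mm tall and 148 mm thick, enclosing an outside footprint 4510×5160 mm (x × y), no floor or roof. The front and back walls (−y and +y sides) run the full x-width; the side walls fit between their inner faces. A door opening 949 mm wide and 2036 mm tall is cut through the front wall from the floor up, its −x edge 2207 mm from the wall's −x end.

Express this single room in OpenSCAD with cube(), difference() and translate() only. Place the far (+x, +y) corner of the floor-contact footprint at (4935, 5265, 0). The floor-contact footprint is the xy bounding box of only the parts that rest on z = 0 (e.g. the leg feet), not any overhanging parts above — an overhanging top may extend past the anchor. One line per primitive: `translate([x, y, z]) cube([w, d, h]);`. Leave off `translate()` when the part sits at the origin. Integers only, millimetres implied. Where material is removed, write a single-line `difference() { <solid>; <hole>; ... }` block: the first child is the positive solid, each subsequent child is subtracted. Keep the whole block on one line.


difference() { translate([425, 105, 0]) cube([4510, 148, 2440]); translate([2632, 105, 0]) cube([949, 148, 2036]); }
translate([425, 5117, 0]) cube([4510, 148, 2440]);
translate([425, 253, 0]) cube([148, 4864, 2440]);
translate([4787, 253, 0]) cube([148, 4864, 2440]);


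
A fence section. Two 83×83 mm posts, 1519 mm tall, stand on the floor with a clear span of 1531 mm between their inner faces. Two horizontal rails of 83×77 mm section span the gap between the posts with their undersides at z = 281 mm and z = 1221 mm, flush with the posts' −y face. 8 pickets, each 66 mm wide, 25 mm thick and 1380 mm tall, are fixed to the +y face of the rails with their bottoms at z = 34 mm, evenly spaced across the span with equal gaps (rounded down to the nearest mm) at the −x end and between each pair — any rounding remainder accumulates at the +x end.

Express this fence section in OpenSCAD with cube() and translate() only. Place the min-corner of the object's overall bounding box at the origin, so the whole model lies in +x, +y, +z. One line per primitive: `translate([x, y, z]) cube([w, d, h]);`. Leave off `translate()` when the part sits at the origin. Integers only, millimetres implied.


cube([83, 83, 1519]);
translate([1614, 0, 0]) cube([83, 83, 1519]);
translate([83, 0, 281]) cube([1531, 83, 77]);
translate([83, 0, 1221]) cube([1531, 83, 77]);
translate([194, 83, 34]) cube([66, 25, 1380]);
translate([371, 83, 34]) cube([66, 25, 1380]);
translate([548, 83, 34]) cube([66, 25, 1380]);
translate([725, 83, 34]) cube([66, 25, 1380]);
translate([902, 83, 34]) cube([66, 25, 1380]);
translate([1079, 83, 34]) cube([66, 25, 1380]);
translate([1256, 83, 34]) cube([66, 25, 1380]);
translate([1433, 83, 34]) cube([66, 25, 1380]);


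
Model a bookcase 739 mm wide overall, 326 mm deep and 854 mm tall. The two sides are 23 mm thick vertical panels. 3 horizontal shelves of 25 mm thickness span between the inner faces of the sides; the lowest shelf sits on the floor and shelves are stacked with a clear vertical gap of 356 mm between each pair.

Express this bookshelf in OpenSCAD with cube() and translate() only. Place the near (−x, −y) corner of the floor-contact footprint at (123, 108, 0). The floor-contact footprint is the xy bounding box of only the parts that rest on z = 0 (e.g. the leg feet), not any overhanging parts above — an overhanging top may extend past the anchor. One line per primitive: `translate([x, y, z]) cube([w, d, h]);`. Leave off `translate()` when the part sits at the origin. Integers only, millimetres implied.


translate([123, 108, 0]) cube([23, 326, 854]);
translate([839, 108, 0]) cube([23, 326, 854]);
translate([146, 108, 0]) cube([693, 326, 25]);
translate([146, 108, 381]) cube([693, 326, 25]);
translate([146, 108, 762]) cube([693, 326, 25]);


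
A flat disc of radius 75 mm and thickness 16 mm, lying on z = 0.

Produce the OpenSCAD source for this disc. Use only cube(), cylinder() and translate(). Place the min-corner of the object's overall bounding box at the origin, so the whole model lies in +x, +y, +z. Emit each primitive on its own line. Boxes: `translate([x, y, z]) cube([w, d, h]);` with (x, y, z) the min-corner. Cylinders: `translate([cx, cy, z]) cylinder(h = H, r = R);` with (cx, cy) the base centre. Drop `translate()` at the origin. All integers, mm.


translate([75, 75, 0]) cylinder(h = 16, r = 75);


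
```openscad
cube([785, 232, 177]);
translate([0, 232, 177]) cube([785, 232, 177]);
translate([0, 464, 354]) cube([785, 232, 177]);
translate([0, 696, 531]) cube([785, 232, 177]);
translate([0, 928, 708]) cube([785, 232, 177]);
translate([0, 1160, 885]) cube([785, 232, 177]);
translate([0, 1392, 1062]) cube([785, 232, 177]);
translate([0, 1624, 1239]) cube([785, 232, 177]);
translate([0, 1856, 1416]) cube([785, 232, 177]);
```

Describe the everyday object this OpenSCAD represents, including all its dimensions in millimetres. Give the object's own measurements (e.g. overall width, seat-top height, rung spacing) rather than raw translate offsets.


A straight staircase of 9 solid steps. Each step is 785 mm wide (x), 232 mm deep (y, the going) and 177 mm tall (the rise). The first step rests on the floor; each subsequent step sits one going further in +y and one rise higher in +z, directly behind and above the previous step with no overlap.


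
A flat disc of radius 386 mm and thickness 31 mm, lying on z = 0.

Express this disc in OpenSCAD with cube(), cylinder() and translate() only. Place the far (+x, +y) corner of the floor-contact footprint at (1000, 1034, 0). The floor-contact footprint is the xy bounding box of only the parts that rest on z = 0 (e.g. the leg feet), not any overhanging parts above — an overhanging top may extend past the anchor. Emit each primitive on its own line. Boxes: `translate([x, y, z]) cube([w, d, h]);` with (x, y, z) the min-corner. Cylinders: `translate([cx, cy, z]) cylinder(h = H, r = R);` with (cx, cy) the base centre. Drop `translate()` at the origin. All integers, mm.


translate([614, 648, 0]) cylinder(h = 31, r = 386);


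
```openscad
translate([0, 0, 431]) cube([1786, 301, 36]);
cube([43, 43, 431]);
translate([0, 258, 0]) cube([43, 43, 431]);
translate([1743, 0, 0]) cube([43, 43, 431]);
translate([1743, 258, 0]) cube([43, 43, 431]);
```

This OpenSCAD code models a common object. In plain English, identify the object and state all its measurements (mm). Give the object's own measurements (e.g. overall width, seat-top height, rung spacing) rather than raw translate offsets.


A long wooden bench with a 1786 mm (x) × 301 mm (y) seat, 36 mm thick, its top surface 467 mm above the floor. Four 43 mm square legs at the seat corners, flush with the edges, run from z = 0 to the seat underside.


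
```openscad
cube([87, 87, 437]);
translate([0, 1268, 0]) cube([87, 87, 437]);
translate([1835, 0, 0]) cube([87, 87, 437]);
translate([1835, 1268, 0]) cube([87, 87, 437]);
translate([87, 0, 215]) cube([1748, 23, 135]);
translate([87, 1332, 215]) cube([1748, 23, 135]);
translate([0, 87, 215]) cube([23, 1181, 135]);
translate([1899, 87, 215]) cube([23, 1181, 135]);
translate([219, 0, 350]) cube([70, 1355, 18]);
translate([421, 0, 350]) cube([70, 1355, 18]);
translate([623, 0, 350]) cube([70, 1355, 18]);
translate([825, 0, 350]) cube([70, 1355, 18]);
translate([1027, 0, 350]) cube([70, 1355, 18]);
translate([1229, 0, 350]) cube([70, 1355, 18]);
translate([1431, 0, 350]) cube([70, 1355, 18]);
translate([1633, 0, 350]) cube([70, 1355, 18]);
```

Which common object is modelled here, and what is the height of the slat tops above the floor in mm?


A bed frame. The slat-top height is 368 mm.

Four posts, four rails, and a row of slats — a bed frame. Slats sit on the rails at z = 215 + 135 = 350; with slat thickness 18, the top is 368 mm.


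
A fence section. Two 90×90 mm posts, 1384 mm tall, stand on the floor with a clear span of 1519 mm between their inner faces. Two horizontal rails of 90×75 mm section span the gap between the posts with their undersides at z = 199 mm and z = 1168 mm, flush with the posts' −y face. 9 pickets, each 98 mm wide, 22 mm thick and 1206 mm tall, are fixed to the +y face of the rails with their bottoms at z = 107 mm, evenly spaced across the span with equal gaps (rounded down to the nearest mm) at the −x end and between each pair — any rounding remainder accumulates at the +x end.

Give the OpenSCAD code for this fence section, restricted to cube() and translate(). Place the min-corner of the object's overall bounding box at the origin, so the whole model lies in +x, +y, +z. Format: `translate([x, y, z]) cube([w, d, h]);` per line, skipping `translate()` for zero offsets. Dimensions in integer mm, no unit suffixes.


cube([90, 90, 1384]);
translate([1609, 0, 0]) cube([90, 90, 1384]);
translate([90, 0, 199]) cube([1519, 90, 75]);
translate([90, 0, 1168]) cube([1519, 90, 75]);
translate([153, 90, 107]) cube([98, 22, 1206]);
translate([314, 90, 107]) cube([98, 22, 1206]);
translate([475, 90, 107]) cube([98, 22, 1206]);
translate([636, 90, 107]) cube([98, 22, 1206]);
translate([797, 90, 107]) cube([98, 22, 1206]);
translate([958, 90, 107]) cube([98, 22, 1206]);
translate([1119, 90, 107]) cube([98, 22, 1206]);
translate([1280, 90, 107]) cube([98, 22, 1206]);
translate([1441, 90, 107]) cube([98, 22, 1206]);


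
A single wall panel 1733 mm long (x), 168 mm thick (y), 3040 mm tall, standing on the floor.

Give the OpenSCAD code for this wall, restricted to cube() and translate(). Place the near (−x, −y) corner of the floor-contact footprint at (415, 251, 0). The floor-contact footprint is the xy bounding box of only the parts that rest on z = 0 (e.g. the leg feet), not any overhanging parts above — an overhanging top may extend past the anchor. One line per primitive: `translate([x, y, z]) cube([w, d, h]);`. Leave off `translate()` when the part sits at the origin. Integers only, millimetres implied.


translate([415, 251, 0]) cube([1733, 168, 3040]);


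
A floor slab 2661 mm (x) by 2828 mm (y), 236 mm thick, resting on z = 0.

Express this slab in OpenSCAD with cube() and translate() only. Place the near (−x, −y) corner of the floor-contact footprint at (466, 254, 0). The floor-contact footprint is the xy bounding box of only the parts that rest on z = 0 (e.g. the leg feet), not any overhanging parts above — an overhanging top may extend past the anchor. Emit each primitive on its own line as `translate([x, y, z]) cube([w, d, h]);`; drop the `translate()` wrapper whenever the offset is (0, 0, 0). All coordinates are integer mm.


translate([466, 254, 0]) cube([2661, 2828, 236]);


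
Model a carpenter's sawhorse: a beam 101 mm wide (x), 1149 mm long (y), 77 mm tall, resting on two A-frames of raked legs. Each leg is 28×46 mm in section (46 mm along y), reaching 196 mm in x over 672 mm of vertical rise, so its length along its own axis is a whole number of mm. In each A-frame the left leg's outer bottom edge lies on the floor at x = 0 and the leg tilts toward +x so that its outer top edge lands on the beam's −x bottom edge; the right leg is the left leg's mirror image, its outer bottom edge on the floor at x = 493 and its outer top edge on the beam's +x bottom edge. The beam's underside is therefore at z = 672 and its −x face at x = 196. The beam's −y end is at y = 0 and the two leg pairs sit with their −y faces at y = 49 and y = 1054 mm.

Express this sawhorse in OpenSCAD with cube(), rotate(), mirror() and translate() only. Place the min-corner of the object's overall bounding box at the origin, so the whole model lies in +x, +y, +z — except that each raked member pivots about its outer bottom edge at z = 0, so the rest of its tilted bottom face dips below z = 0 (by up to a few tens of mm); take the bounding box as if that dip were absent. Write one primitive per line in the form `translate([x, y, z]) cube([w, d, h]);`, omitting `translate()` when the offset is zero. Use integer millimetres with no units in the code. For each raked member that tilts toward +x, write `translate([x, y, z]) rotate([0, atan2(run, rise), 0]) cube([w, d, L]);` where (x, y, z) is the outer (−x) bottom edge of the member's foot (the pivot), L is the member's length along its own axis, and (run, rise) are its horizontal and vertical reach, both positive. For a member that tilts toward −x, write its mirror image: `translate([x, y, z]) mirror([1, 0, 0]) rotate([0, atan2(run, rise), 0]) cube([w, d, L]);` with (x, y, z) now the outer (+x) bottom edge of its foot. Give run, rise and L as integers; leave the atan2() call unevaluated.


translate([196, 0, 672]) cube([101, 1149, 77]);
translate([0, 49, 0]) rotate([0, atan2(196, 672), 0]) cube([28, 46, 700]);
translate([493, 49, 0]) mirror([1, 0, 0]) rotate([0, atan2(196, 672), 0]) cube([28, 46, 700]);
translate([0, 1054, 0]) rotate([0, atan2(196, 672), 0]) cube([28, 46, 700]);
translate([493, 1054, 0]) mirror([1, 0, 0]) rotate([0, atan2(196, 672), 0]) cube([28, 46, 700]);


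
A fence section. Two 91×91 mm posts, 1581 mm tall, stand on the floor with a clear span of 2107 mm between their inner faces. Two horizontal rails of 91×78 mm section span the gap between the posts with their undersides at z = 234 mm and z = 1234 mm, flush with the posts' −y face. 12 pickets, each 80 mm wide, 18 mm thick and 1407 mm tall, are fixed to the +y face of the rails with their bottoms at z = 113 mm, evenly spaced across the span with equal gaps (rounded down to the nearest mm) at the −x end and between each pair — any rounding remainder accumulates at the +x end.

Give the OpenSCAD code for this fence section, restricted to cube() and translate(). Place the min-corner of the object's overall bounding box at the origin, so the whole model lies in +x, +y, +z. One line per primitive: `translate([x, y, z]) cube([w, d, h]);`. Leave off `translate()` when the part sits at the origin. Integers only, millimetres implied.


cube([91, 91, 1581]);
translate([2198, 0, 0]) cube([91, 91, 1581]);
translate([91, 0, 234]) cube([2107, 91, 78]);
translate([91, 0, 1234]) cube([2107, 91, 78]);
translate([179, 91, 113]) cube([80, 18, 1407]);
translate([347, 91, 113]) cube([80, 18, 1407]);
translate([515, 91, 113]) cube([80, 18, 1407]);
translate([683, 91, 113]) cube([80, 18, 1407]);
translate([851, 91, 113]) cube([80, 18, 1407]);
translate([1019, 91, 113]) cube([80, 18, 1407]);
translate([1187, 91, 113]) cube([80, 18, 1407]);
translate([1355, 91, 113]) cube([80, 18, 1407]);
translate([1523, 91, 113]) cube([80, 18, 1407]);
translate([1691, 91, 113]) cube([80, 18, 1407]);
translate([1859, 91, 113]) cube([80, 18, 1407]);
translate([2027, 91, 113]) cube([80, 18, 1407]);


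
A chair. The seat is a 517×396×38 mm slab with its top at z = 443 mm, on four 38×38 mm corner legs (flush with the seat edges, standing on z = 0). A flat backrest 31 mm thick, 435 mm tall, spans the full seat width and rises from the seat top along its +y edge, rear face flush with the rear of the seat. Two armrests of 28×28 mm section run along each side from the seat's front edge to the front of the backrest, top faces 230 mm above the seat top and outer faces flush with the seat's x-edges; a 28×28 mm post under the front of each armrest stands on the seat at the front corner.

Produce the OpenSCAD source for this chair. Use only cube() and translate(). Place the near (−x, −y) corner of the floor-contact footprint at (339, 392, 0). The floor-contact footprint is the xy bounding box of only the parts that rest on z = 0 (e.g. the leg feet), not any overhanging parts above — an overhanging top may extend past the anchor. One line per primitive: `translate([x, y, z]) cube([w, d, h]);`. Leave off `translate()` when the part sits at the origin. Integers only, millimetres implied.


translate([339, 392, 405]) cube([517, 396, 38]);
translate([339, 392, 0]) cube([38, 38, 405]);
translate([818, 392, 0]) cube([38, 38, 405]);
translate([339, 750, 0]) cube([38, 38, 405]);
translate([818, 750, 0]) cube([38, 38, 405]);
translate([339, 757, 443]) cube([517, 31, 435]);
translate([339, 392, 645]) cube([28, 365, 28]);
translate([828, 392, 645]) cube([28, 365, 28]);
translate([339, 392, 443]) cube([28, 28, 202]);
translate([828, 392, 443]) cube([28, 28, 202]);


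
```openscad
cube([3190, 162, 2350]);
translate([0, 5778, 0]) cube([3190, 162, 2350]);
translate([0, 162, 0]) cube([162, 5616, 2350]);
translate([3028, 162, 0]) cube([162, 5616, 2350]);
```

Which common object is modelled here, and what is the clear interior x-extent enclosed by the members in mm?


A house (or room) frame. The interior width is 2866 mm.

Four 2350 mm walls enclosing a rectangle with no floor or roof — a room or house frame. Outside width is 3190 mm and wall thickness is 162 mm, so the interior width is 3190 − 2 × 162 = 2866 mm.


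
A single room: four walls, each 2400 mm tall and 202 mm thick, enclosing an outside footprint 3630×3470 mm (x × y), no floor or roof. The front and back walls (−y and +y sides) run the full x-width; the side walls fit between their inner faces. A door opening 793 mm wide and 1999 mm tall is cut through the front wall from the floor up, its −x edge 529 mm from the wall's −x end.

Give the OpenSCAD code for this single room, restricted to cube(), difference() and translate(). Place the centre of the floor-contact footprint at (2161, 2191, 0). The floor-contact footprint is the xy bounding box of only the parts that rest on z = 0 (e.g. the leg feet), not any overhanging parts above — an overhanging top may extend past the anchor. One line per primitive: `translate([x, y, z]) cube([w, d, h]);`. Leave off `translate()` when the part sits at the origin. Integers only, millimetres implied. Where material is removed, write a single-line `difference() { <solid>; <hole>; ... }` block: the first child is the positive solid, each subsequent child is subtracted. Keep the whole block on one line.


difference() { translate([346, 456, 0]) cube([3630, 202, 2400]); translate([875, 456, 0]) cube([793, 202, 1999]); }
translate([346, 3724, 0]) cube([3630, 202, 2400]);
translate([346, 658, 0]) cube([202, 3066, 2400]);
translate([3774, 658, 0]) cube([202, 3066, 2400]);


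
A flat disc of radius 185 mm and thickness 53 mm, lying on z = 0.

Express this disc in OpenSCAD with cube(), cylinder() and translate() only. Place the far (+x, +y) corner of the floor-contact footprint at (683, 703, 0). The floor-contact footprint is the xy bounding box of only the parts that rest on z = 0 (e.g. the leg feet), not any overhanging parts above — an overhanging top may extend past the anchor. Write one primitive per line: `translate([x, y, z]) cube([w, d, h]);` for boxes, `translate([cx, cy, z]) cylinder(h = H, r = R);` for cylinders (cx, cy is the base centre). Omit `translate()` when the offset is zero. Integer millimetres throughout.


translate([498, 518, 0]) cylinder(h = 53, r = 185);


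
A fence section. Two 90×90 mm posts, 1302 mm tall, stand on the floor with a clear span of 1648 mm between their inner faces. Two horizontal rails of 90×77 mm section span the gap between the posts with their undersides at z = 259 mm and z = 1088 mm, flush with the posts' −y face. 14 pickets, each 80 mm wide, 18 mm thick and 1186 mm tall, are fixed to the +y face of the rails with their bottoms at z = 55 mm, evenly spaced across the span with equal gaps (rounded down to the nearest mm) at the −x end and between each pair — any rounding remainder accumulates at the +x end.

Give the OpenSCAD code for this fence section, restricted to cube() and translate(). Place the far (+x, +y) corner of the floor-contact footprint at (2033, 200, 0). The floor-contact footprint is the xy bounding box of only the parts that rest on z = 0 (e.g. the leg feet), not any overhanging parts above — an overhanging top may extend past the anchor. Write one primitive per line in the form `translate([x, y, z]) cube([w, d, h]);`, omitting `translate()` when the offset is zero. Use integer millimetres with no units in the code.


translate([205, 110, 0]) cube([90, 90, 1302]);
translate([1943, 110, 0]) cube([90, 90, 1302]);
translate([295, 110, 259]) cube([1648, 90, 77]);
translate([295, 110, 1088]) cube([1648, 90, 77]);
translate([330, 200, 55]) cube([80, 18, 1186]);
translate([445, 200, 55]) cube([80, 18, 1186]);
translate([560, 200, 55]) cube([80, 18, 1186]);
translate([675, 200, 55]) cube([80, 18, 1186]);
translate([790, 200, 55]) cube([80, 18, 1186]);
translate([905, 200, 55]) cube([80, 18, 1186]);
translate([1020, 200, 55]) cube([80, 18, 1186]);
translate([1135, 200, 55]) cube([80, 18, 1186]);
translate([1250, 200, 55]) cube([80, 18, 1186]);
translate([1365, 200, 55]) cube([80, 18, 1186]);
translate([1480, 200, 55]) cube([80, 18, 1186]);
translate([1595, 200, 55]) cube([80, 18, 1186]);
translate([1710, 200, 55]) cube([80, 18, 1186]);
translate([1825, 200, 55]) cube([80, 18, 1186]);


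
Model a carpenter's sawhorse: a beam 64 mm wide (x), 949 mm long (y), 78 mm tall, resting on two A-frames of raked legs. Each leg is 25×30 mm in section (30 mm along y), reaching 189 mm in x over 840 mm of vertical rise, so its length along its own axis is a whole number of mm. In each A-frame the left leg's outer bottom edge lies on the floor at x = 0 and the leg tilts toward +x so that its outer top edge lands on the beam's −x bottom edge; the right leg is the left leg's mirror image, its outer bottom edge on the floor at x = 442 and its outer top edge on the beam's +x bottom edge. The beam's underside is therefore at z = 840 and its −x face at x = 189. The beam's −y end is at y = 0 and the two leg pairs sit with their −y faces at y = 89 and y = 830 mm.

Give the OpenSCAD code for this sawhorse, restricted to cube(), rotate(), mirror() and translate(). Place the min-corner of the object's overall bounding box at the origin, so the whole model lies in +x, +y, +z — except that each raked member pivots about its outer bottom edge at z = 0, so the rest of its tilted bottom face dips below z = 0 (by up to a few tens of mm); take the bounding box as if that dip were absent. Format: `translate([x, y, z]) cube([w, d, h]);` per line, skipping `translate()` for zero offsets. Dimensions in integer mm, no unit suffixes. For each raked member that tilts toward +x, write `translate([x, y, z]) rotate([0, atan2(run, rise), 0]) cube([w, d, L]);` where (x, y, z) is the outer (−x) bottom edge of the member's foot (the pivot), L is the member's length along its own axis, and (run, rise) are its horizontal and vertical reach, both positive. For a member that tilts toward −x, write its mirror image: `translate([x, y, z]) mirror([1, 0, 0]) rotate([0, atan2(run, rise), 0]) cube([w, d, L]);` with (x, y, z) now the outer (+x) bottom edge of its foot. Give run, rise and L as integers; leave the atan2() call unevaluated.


translate([189, 0, 840]) cube([64, 949, 78]);
translate([0, 89, 0]) rotate([0, atan2(189, 840), 0]) cube([25, 30, 861]);
translate([442, 89, 0]) mirror([1, 0, 0]) rotate([0, atan2(189, 840), 0]) cube([25, 30, 861]);
translate([0, 830, 0]) rotate([0, atan2(189, 840), 0]) cube([25, 30, 861]);
translate([442, 830, 0]) mirror([1, 0, 0]) rotate([0, atan2(189, 840), 0]) cube([25, 30, 861]);


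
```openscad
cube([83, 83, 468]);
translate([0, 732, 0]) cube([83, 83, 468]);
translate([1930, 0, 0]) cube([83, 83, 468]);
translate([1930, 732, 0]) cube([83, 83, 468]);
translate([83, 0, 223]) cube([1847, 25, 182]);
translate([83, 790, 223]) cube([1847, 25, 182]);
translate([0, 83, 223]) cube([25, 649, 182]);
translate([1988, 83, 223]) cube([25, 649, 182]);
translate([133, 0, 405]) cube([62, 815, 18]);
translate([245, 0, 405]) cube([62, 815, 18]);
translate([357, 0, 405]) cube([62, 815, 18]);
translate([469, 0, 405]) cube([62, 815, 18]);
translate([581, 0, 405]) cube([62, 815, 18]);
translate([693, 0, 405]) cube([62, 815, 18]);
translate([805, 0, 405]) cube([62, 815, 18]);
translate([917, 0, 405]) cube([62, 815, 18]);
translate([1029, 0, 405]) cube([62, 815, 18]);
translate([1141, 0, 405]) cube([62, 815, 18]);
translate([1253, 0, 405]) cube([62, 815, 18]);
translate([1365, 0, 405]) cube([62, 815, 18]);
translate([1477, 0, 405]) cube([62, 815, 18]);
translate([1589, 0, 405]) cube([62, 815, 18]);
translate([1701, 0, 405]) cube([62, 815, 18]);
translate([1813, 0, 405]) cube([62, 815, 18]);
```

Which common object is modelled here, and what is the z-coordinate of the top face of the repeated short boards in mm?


A bed frame. The slat-top height is 423 mm.

Four posts, four rails, and a row of slats — a bed frame. Slats sit on the rails at z = 223 + 182 = 405; with slat thickness 18, the top is 423 mm.


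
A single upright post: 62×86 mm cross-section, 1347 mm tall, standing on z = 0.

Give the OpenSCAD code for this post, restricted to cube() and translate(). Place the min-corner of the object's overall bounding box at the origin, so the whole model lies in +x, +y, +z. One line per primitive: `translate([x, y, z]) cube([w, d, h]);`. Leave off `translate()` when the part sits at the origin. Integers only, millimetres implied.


cube([62, 86, 1347]);


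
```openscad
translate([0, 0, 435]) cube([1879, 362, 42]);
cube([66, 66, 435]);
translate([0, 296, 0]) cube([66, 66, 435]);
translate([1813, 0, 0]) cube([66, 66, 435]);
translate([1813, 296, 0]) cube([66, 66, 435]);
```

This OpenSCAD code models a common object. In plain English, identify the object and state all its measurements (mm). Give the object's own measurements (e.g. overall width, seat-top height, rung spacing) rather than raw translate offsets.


A long wooden bench with a 1879 mm (x) × 362 mm (y) seat, 42 mm thick, its top surface 477 mm above the floor. Four 66 mm square legs at the seat corners, flush with the edges, run from z = 0 to the seat underside.


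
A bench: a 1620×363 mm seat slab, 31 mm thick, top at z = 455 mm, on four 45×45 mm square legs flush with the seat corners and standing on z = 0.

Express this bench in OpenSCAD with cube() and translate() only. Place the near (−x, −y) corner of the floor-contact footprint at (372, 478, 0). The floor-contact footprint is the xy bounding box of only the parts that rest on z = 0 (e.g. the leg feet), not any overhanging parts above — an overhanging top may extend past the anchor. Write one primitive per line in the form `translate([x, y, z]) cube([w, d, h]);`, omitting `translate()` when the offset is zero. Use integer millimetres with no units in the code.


// leg_h = 455 − 31 = 424
translate([372, 478, 424]) cube([1620, 363, 31]);
translate([372, 478, 0]) cube([45, 45, 424]);
translate([372, 796, 0]) cube([45, 45, 424]);
translate([1947, 478, 0]) cube([45, 45, 424]);
translate([1947, 796, 0]) cube([45, 45, 424]);


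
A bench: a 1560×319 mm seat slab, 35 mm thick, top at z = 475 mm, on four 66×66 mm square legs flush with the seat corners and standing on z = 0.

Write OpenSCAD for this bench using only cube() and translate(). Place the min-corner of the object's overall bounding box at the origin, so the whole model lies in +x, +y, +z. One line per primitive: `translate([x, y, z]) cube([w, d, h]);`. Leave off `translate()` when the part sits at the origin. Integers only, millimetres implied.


translate([0, 0, 440]) cube([1560, 319, 35]);
cube([66, 66, 440]);
translate([0, 253, 0]) cube([66, 66, 440]);
translate([1494, 0, 0]) cube([66, 66, 440]);
translate([1494, 253, 0]) cube([66, 66, 440]);


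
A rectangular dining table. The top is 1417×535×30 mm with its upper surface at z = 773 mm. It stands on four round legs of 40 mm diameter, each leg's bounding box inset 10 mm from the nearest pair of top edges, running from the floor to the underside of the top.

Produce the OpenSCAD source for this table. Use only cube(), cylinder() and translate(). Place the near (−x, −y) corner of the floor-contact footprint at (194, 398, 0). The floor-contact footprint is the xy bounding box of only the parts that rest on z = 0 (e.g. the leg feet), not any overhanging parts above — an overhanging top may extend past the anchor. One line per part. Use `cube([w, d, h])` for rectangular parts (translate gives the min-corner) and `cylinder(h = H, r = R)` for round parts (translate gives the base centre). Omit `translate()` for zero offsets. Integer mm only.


translate([184, 388, 743]) cube([1417, 535, 30]);
translate([214, 418, 0]) cylinder(h = 743, r = 20);
translate([1571, 418, 0]) cylinder(h = 743, r = 20);
translate([214, 893, 0]) cylinder(h = 743, r = 20);
translate([1571, 893, 0]) cylinder(h = 743, r = 20);


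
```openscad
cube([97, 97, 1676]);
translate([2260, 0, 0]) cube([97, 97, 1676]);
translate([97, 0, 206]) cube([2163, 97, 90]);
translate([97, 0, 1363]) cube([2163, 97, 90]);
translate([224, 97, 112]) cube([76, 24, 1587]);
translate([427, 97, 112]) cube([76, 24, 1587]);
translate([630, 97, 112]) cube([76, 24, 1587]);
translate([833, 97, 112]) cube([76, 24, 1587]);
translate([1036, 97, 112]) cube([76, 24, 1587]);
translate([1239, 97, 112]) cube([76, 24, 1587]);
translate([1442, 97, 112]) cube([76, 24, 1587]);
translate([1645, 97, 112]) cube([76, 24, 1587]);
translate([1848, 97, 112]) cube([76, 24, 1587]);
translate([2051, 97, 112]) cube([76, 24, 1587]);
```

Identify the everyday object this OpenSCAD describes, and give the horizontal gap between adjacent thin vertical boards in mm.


A fence section. The picket gap is 127 mm.

Two posts, two rails, 10 pickets — a fence section. Span 2163 mm holds 10 pickets of 76 mm with 11 equal gaps: ⌊(2163 − 10·76) / 11⌋ = 127 mm.


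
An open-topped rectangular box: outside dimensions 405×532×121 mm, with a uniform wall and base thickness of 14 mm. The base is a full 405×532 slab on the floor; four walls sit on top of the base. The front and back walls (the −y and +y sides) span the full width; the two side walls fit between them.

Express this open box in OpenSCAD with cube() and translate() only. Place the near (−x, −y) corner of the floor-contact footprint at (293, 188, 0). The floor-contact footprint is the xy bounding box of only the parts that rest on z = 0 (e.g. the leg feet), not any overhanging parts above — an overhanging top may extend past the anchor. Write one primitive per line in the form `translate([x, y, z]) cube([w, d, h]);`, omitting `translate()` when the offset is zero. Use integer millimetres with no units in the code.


translate([293, 188, 0]) cube([405, 532, 14]);
translate([293, 188, 14]) cube([405, 14, 107]);
translate([293, 706, 14]) cube([405, 14, 107]);
translate([293, 202, 14]) cube([14, 504, 107]);
translate([684, 202, 14]) cube([14, 504, 107]);


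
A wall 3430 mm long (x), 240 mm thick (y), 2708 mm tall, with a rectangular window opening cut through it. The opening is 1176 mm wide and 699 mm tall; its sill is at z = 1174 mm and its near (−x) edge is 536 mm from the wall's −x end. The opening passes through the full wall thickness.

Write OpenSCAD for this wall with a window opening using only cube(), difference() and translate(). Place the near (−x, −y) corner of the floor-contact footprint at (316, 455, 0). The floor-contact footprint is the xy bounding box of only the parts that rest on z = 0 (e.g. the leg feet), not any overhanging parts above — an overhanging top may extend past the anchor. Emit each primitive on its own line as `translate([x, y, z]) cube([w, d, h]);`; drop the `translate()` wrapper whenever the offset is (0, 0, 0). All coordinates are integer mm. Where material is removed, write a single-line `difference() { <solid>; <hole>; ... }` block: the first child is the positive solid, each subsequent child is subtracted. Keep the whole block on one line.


difference() { translate([316, 455, 0]) cube([3430, 240, 2708]); translate([852, 455, 1174]) cube([1176, 240, 699]); }


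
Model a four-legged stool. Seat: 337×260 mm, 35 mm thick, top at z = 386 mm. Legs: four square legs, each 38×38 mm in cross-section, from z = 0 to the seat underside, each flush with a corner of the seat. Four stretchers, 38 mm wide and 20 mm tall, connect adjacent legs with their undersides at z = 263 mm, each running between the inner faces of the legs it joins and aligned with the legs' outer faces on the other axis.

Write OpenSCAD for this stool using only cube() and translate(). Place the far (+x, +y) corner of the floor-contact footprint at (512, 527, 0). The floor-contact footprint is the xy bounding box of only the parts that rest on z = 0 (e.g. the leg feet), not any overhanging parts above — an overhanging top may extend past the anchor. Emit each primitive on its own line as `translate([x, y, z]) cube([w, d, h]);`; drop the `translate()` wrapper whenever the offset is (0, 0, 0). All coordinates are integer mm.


translate([175, 267, 351]) cube([337, 260, 35]);
translate([175, 267, 0]) cube([38, 38, 351]);
translate([474, 267, 0]) cube([38, 38, 351]);
translate([175, 489, 0]) cube([38, 38, 351]);
translate([474, 489, 0]) cube([38, 38, 351]);
translate([213, 267, 263]) cube([261, 38, 20]);
translate([213, 489, 263]) cube([261, 38, 20]);
translate([175, 305, 263]) cube([38, 184, 20]);
translate([474, 305, 263]) cube([38, 184, 20]);


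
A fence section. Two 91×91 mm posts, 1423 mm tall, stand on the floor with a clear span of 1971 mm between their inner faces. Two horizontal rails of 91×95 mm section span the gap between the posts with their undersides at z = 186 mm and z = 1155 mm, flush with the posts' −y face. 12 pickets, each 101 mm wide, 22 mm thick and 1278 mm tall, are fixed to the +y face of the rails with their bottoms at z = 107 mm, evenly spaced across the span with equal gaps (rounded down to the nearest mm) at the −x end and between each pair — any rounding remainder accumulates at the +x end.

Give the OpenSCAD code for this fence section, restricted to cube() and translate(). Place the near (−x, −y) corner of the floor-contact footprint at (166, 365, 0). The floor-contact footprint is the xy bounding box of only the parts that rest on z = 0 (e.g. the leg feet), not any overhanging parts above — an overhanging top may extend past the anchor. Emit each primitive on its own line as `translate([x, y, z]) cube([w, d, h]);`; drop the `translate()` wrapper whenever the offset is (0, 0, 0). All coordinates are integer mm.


translate([166, 365, 0]) cube([91, 91, 1423]);
translate([2228, 365, 0]) cube([91, 91, 1423]);
translate([257, 365, 186]) cube([1971, 91, 95]);
translate([257, 365, 1155]) cube([1971, 91, 95]);
translate([315, 456, 107]) cube([101, 22, 1278]);
translate([474, 456, 107]) cube([101, 22, 1278]);
translate([633, 456, 107]) cube([101, 22, 1278]);
translate([792, 456, 107]) cube([101, 22, 1278]);
translate([951, 456, 107]) cube([101, 22, 1278]);
translate([1110, 456, 107]) cube([101, 22, 1278]);
translate([1269, 456, 107]) cube([101, 22, 1278]);
translate([1428, 456, 107]) cube([101, 22, 1278]);
translate([1587, 456, 107]) cube([101, 22, 1278]);
translate([1746, 456, 107]) cube([101, 22, 1278]);
translate([1905, 456, 107]) cube([101, 22, 1278]);
translate([2064, 456, 107]) cube([101, 22, 1278]);
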